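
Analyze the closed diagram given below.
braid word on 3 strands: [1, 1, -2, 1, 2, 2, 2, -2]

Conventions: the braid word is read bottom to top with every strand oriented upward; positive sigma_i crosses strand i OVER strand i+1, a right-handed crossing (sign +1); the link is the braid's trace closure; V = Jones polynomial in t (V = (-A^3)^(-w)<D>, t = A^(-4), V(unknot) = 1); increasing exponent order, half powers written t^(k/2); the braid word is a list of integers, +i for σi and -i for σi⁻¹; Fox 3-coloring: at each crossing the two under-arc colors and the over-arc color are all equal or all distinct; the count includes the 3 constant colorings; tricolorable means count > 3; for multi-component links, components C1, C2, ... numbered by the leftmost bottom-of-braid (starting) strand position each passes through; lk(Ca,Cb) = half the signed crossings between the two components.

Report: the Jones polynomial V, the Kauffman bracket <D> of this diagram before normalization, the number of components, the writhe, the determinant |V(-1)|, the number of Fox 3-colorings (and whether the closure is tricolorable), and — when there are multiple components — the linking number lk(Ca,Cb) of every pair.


Jones polynomial: V(t) = t - t^2 + 2t^3 - t^4 + t^5 - t^6
<D> = -A^-12 + A^-8 - A^-4 + 2 - A^4 + A^8; writhe +4
components 1, writhe +4 (8 crossings)
3-colorings: 3 of 3^8, det 7 — not tricolorable
note: det 7 = |V(-1)|; not divisible by 3, so not tricolorable


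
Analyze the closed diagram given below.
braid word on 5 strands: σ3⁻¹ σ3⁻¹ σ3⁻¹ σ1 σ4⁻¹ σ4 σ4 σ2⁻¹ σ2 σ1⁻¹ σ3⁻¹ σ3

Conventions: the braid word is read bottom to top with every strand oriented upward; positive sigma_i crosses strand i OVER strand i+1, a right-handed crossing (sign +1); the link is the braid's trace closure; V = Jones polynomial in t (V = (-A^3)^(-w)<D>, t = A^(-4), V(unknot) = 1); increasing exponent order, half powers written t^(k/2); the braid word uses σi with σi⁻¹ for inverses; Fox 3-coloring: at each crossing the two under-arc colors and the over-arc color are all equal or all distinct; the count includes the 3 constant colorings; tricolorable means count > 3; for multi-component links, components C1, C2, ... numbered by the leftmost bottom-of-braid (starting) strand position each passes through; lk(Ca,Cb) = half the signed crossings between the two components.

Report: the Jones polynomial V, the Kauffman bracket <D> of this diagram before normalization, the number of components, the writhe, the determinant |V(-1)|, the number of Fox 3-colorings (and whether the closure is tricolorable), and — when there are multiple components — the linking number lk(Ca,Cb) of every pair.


V(t) = -t^-5 - t^-4 + t^-3 + 2t^-2 + 2t^-1 + 1
bracket: A^-6 + 2A^-2 + 2A^2 + A^6 - A^10 - A^14, w = -2
3 components, writhe -2, over 12 crossings
lk(C1,C2) = 0
linking number lk(C1,C3) = 0
lk(C2,C3): 0
det 0, colorings 81 of 3^12 — tricolorable
observation: summing lk over 3 pairs gives 0


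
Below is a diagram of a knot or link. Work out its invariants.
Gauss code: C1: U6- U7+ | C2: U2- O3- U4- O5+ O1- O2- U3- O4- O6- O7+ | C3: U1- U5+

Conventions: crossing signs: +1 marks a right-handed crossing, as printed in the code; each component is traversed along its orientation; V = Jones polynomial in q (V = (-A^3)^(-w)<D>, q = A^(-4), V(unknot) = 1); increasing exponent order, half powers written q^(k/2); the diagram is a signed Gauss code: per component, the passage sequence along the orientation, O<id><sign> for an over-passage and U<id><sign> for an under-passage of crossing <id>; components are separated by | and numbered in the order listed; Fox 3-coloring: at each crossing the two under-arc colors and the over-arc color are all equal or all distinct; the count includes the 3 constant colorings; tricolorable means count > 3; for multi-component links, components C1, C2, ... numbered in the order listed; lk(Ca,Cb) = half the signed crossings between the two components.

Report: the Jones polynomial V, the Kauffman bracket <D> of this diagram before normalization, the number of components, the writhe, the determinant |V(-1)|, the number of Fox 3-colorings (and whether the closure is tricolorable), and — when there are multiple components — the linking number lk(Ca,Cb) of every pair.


V(q) = -q^-5 - q^-4 + q^-3 + 2q^-2 + 2q^-1 + 1
bracket: -A^-9 - 2A^-5 - 2A^-1 - A^3 + A^7 + A^11, w = -3
3 components, writhe -3, over 7 crossings
lk(C1,C2) = 0
linking number lk(C1,C3) = 0
lk(C2,C3): 0
det 0, colorings 81 of 3^7 — tricolorable
observation: the 3 component pairs carry total linking 0


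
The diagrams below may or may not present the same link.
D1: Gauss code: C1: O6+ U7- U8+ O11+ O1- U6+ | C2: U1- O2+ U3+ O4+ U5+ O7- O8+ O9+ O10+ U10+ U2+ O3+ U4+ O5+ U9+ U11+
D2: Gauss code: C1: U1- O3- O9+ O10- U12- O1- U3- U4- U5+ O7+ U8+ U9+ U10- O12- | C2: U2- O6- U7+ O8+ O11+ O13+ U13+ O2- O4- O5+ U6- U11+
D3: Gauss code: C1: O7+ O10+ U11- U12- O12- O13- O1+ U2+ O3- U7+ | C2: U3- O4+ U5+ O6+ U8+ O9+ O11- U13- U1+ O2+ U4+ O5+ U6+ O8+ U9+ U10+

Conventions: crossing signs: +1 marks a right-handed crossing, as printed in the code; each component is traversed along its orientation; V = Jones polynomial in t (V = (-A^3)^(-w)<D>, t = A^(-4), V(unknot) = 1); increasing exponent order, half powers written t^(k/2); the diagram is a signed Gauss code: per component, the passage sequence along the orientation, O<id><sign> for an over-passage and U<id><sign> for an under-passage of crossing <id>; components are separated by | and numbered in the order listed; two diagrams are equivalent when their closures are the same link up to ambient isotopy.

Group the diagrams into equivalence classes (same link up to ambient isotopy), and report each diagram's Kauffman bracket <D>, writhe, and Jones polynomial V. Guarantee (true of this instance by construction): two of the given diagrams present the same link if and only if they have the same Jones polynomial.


equivalence classes: {D1, D3} | {D2}
D1 (bracket -A^-9 + A^7 + A^11 + A^15; 11 crossings at w = +7): V = -t^(3/2) - t^(5/2) - t^(7/2) + t^(15/2)
V(D2) = t^(-7/2) - t^(-5/2) + t^(-3/2) - 2t^(-1/2) - t^(3/2)  (w -1, c 13, <D> = A^-9 + 2A^-1 - A^3 + A^7 - A^11)
V(D3) = -t^(3/2) - t^(5/2) - t^(7/2) + t^(15/2)  (w +5, c 13, <D> = -A^-15 + A + A^5 + A^9)
observation: 2 classes among 3 diagrams; unequal V(t) rules out equality


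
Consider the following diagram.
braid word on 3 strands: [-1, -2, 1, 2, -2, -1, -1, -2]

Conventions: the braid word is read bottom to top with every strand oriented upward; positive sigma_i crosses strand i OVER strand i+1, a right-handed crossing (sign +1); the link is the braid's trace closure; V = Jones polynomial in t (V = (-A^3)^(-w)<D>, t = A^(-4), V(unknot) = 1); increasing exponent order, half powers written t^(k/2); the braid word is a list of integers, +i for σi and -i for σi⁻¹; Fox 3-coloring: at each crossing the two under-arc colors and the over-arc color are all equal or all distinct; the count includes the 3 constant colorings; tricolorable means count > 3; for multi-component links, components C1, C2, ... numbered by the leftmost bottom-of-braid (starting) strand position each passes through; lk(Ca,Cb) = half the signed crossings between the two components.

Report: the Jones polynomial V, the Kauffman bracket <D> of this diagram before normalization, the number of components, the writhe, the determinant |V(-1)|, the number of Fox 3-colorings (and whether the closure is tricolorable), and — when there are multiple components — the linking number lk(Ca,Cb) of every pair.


V(t) = -t^-4 + t^-3 + t^-1
bracket: A^-8 + 1 - A^4, w = -4
1 component, writhe -4, over 8 crossings
det 3, colorings 9 of 3^8 — tricolorable
observation: inverse pairs cancel, leaving σ1⁻¹ σ2⁻¹ σ1⁻¹ σ2⁻¹


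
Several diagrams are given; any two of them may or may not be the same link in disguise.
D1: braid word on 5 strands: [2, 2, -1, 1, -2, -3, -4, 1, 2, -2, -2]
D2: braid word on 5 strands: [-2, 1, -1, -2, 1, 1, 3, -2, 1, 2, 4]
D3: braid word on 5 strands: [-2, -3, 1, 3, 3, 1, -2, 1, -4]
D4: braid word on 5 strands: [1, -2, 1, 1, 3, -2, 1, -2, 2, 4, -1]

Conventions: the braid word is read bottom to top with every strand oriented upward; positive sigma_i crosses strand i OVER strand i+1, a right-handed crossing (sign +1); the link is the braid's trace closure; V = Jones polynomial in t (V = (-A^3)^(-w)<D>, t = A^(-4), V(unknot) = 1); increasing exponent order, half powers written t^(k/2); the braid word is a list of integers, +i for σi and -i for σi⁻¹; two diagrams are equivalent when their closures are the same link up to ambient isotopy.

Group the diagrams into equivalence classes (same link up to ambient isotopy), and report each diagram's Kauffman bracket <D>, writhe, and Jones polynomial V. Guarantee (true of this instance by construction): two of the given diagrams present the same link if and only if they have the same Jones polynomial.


equivalence classes: {D1} | {D2, D3, D4}
D1 (bracket A^-5 + A^-1; 11 crossings at w = -1): V = -t^(-1/2) - t^(1/2)
V(D2) = -t^(-3/2) + t^(-1/2) - 2t^(1/2) + t^(3/2) - 2t^(5/2) + t^(7/2)  (w +3, c 11, <D> = -A^-5 + 2A^-1 - A^3 + 2A^7 - A^11 + A^15)
V(D3) = -t^(-3/2) + t^(-1/2) - 2t^(1/2) + t^(3/2) - 2t^(5/2) + t^(7/2)  (w +1, c 9, <D> = -A^-11 + 2A^-7 - A^-3 + 2A - A^5 + A^9)
V(D4) = -t^(-3/2) + t^(-1/2) - 2t^(1/2) + t^(3/2) - 2t^(5/2) + t^(7/2)  (w +3, c 11, <D> = -A^-5 + 2A^-1 - A^3 + 2A^7 - A^11 + A^15)
key observation: V(t) takes 2 values over 4 diagrams, fixing the grouping


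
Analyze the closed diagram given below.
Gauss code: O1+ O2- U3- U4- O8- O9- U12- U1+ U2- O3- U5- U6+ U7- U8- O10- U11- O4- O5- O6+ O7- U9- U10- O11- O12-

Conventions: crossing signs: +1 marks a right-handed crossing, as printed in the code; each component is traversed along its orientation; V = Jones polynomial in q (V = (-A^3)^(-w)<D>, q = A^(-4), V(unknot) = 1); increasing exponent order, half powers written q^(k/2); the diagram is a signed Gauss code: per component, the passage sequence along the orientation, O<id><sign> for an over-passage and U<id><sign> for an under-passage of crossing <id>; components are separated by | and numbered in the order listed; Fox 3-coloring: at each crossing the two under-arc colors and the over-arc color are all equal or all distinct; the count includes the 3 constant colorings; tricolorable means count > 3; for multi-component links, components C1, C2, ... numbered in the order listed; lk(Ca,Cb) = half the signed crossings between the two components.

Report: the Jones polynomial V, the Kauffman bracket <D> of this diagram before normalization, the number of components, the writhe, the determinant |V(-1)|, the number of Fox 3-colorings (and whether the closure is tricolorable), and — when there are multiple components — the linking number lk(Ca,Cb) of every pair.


V(q) = -q^-8 + q^-5 + q^-3
bracket: A^-12 + A^-4 - A^8, w = -8
1 component, writhe -8, over 12 crossings
det 3, colorings 9 of 3^12 — tricolorable
observation: the span of V is 5, forcing >= 5 crossings in any diagram


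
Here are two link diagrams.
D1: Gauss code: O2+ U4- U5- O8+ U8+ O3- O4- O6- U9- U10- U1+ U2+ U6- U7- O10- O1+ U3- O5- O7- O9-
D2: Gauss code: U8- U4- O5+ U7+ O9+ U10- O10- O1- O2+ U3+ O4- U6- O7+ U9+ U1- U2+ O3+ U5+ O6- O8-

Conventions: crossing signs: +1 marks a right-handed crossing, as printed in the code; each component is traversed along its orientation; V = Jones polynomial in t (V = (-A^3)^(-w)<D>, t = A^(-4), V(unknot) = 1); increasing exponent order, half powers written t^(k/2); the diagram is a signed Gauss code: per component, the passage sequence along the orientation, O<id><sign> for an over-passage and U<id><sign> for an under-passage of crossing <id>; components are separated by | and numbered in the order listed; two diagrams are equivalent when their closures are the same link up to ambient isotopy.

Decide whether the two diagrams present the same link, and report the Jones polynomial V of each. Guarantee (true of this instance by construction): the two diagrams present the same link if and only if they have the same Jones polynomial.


equivalent: no
V(D1) = -t^-4 + t^-3 + t^-1  (w -4, c 10, <D> = A^-8 + 1 - A^4)
V(D2) = t^-1 - 1 + 2t - 2t^2 + 2t^3 - 2t^4 + t^5  [10 crossings, <D> = A^-20 - 2A^-16 + 2A^-12 - 2A^-8 + 2A^-4 - 1 + A^4, w = 0]
key observation: V(t) takes 2 values over 2 diagrams, fixing the grouping


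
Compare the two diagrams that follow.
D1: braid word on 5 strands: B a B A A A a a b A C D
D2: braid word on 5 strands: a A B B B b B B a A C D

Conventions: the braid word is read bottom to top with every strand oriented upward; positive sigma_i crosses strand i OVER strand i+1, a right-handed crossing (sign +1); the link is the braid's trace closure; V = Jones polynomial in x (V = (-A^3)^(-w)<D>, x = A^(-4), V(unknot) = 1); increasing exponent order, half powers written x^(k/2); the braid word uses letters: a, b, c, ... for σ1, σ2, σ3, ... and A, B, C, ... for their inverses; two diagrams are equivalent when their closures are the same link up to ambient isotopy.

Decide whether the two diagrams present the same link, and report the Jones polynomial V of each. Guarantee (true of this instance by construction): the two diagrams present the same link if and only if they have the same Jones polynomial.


equivalent: no
D1 (bracket 2A^-12 + A^-4 + A^4; 12 crossings at w = -4): V = x^-4 + x^-2 + 2
V(D2) = x^-6 + x^-3 + x^-2 + x^-1  [12 crossings, <D> = A^-14 + A^-10 + A^-6 + A^6, w = -6]
observation: 2 classes among 2 diagrams; unequal V(x) rules out equality


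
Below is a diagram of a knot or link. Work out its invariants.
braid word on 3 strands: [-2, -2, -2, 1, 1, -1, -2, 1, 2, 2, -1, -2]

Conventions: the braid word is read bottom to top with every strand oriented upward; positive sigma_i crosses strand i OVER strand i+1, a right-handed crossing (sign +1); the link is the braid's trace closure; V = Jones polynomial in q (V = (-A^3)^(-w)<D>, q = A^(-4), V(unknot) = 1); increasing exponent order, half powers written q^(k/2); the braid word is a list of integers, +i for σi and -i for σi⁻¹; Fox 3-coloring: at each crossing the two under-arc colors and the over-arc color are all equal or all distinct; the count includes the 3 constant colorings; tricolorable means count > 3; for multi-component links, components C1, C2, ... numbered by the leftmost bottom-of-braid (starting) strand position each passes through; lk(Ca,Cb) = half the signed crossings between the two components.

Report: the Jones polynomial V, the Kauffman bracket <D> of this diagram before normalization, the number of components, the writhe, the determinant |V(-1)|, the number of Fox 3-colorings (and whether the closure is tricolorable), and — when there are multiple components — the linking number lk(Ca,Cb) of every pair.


V = -q^-6 + 2q^-5 - 4q^-4 + 5q^-3 - 4q^-2 + 5q^-1 - 3 + 2q - q^2
<D> = -A^-14 + 2A^-10 - 3A^-6 + 5A^-2 - 4A^2 + 5A^6 - 4A^10 + 2A^14 - A^18 (w = -2)
1 component over 12 crossings, w = -2
9 Fox colorings among 3^12, |V(-1)| = 27: tricolorable
why: |V(-1)| = 27: so tricolorable, since 3 divides 27


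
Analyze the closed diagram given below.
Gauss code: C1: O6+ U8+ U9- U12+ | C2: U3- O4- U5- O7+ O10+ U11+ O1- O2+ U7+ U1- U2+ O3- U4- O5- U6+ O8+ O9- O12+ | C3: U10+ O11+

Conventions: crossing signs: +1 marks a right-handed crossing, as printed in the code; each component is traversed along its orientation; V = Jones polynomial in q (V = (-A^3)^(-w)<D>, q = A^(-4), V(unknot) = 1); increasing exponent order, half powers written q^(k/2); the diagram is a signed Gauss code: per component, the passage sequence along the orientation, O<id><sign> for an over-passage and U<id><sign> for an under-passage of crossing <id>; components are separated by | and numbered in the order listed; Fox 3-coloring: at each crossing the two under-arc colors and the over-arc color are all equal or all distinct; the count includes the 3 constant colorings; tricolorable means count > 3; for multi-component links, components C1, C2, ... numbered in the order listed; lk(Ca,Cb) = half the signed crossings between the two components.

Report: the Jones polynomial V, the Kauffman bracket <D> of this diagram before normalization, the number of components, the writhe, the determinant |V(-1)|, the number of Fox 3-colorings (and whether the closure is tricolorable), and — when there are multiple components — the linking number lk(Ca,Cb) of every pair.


V = -q^-3 + q^-2 - 2q^-1 + 3 - q + 3q^2 + q^4
<D> = A^-10 + 3A^-2 - A^2 + 3A^6 - 2A^10 + A^14 - A^18 (w = +2)
3 components over 12 crossings, w = +2
lk(C1,C2): +1
lk(C1,C3) = 0
linking number lk(C2,C3) = +1
9 Fox colorings among 3^12, |V(-1)| = 12: tricolorable
why: span 7 respects span(V) <= c + mu - 1 = 14 for this 3-component diagram


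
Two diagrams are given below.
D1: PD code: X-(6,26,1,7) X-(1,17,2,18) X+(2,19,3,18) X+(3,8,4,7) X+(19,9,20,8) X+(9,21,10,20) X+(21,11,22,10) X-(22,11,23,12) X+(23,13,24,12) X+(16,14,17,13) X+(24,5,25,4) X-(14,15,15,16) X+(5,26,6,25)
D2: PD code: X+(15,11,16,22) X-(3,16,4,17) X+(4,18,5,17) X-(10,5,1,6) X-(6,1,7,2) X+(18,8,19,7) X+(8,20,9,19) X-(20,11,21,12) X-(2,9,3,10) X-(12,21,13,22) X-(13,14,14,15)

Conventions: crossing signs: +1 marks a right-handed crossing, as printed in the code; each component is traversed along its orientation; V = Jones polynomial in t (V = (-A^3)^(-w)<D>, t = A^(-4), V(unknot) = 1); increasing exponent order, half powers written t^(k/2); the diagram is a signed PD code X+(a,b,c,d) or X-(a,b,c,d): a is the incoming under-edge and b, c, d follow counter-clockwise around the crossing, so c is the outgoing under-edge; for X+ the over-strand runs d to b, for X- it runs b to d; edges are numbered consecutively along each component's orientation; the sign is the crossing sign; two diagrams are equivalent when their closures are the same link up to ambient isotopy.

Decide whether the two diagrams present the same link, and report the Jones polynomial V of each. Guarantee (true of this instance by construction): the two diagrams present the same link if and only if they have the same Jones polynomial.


equivalent: no
V(D1) = -t^(3/2) - 2t^(7/2) + t^(9/2) - t^(11/2) + t^(13/2)  (w +5, c 13, <D> = -A^-11 + A^-7 - A^-3 + 2A + A^9)
V(D2) = t^(-7/2) - t^(-5/2) + t^(-3/2) - 2t^(-1/2) - t^(3/2)  (w -3, c 11, <D> = A^-15 + 2A^-7 - A^-3 + A - A^5)
why: comparing 2 Jones polynomials yields 2 groups


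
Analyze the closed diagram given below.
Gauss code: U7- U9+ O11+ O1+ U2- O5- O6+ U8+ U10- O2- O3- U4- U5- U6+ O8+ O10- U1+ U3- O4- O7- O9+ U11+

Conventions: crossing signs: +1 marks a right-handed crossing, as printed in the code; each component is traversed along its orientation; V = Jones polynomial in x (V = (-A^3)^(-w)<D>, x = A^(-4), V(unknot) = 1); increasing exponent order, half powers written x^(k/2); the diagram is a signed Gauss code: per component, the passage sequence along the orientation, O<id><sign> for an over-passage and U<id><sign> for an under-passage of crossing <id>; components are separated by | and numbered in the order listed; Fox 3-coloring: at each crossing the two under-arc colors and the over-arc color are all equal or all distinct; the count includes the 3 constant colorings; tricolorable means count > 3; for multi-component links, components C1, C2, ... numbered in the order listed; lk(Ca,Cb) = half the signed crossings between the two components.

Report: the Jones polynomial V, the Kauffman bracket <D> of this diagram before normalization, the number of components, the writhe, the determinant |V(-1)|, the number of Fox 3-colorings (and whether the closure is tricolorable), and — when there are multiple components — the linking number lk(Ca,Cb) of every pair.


V(x) = 1
bracket: -A^-3, w = -1
1 component, writhe -1, over 11 crossings
det 1, colorings 3 of 3^11 — not tricolorable
observation: |V(-1)| = 1: so not tricolorable, since 3 does not divide 1


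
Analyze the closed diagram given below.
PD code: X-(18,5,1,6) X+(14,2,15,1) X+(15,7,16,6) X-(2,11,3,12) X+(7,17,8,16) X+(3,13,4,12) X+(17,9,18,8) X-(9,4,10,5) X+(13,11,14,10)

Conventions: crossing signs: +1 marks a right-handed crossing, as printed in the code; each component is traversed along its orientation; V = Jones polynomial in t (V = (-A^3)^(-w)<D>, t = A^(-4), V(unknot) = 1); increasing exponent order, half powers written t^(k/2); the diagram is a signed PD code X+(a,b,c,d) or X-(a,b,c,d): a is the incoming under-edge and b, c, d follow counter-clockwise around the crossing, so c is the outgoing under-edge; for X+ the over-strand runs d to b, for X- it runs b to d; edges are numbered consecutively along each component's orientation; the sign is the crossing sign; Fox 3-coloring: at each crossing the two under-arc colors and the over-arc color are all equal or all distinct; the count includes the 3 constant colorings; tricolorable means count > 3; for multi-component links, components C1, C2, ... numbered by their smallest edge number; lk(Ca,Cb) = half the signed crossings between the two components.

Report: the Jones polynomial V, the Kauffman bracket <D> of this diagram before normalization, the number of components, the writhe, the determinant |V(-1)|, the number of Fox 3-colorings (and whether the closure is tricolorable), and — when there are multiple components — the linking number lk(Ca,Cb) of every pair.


V(t) = t + t^3 - t^4
bracket: A^-7 - A^-3 - A^5, w = +3
1 component, writhe +3, over 9 crossings
det 3, colorings 9 of 3^9 — tricolorable
observation: |V(-1)| = 3: so tricolorable, since 3 divides 3


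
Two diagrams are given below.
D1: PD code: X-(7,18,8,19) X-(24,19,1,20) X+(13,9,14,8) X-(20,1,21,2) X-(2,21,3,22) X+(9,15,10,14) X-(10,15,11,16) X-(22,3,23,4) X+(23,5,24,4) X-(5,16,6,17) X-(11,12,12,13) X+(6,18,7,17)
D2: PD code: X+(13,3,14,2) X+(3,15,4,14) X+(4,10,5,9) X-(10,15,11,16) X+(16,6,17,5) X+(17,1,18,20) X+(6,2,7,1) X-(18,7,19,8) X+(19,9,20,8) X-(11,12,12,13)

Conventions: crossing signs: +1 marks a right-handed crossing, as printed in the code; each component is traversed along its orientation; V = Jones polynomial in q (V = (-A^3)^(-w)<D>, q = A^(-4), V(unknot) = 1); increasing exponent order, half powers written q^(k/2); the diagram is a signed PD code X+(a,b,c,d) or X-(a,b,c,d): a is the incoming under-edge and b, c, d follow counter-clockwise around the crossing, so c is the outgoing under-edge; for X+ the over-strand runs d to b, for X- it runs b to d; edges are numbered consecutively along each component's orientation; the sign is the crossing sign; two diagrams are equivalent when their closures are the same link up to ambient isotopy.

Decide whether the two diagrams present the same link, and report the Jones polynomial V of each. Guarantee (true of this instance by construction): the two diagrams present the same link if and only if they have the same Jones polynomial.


same link: no
V(D1) = -q^-4 + q^-3 + q^-1  [12 crossings, <D> = A^-8 + 1 - A^4, w = -4]
V(D2) = q - q^2 + 2q^3 - q^4 + q^5 - q^6  (w +4, c 10, <D> = -A^-12 + A^-8 - A^-4 + 2 - A^4 + A^8)
note: 2 values of V(q) split the 2 diagrams


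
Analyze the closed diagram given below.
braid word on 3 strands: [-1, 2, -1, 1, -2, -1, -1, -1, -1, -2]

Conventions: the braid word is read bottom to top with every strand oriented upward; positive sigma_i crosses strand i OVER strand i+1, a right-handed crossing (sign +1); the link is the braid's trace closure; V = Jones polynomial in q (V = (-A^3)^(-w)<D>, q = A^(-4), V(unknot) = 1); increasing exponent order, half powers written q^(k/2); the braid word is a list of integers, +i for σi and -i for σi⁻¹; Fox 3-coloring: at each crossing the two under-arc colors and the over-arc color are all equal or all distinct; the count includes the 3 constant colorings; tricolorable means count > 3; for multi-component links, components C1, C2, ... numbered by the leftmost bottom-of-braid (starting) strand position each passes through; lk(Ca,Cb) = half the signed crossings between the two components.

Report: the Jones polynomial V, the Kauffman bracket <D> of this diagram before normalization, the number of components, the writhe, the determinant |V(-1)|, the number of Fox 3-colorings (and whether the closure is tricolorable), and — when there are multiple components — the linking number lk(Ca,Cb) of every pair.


V = -q^-7 + q^-6 - q^-5 + q^-4 + q^-2
<D> = A^-10 + A^-2 - A^2 + A^6 - A^10 (w = -6)
1 component over 10 crossings, w = -6
3 Fox colorings among 3^10, |V(-1)| = 5: not tricolorable
why: the span of V is 5, forcing >= 5 crossings in any diagram


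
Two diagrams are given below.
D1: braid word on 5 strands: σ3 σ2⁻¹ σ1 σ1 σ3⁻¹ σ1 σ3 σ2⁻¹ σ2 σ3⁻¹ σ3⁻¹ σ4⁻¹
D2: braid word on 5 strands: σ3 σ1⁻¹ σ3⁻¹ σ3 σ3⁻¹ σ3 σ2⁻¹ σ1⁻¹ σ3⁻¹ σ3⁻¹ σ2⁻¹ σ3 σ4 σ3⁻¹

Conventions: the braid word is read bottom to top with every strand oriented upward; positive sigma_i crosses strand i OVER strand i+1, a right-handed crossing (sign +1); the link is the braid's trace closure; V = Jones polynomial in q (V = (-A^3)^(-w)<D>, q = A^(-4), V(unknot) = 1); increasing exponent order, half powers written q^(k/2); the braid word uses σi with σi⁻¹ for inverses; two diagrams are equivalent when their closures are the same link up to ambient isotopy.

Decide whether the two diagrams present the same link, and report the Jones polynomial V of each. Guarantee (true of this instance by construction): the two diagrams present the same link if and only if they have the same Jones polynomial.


equivalent: no
D1 (bracket -A^-16 + A^-12 + A^-4; 12 crossings at w = 0): V = q + q^3 - q^4
V(D2) = -q^-6 + q^-5 - q^-4 + 2q^-3 - q^-2 + q^-1  [14 crossings, <D> = A^-8 - A^-4 + 2 - A^4 + A^8 - A^12, w = -4]
observation: comparing 2 Jones polynomials yields 2 groups


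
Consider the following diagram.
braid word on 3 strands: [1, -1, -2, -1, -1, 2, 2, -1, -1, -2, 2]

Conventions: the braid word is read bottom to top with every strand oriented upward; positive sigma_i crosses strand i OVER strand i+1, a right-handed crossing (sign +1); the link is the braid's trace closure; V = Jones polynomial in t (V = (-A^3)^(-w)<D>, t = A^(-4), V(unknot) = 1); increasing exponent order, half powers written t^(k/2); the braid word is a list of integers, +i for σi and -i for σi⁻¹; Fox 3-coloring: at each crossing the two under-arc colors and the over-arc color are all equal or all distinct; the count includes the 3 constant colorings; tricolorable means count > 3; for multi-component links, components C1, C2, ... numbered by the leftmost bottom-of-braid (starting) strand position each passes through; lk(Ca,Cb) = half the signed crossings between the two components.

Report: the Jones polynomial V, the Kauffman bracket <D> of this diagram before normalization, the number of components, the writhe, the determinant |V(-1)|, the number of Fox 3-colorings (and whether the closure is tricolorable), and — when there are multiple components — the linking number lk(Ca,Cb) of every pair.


Jones polynomial: V(t) = -t^(-9/2) - t^(-5/2) + t^(-3/2) - t^(-1/2)
<D> = A^-7 - A^-3 + A + A^9; writhe -3
components 2, writhe -3 (11 crossings)
linking number lk(C1,C2) = -2
3-colorings: 3 of 3^11, det 4 — not tricolorable
note: summing lk over 1 pair gives -2


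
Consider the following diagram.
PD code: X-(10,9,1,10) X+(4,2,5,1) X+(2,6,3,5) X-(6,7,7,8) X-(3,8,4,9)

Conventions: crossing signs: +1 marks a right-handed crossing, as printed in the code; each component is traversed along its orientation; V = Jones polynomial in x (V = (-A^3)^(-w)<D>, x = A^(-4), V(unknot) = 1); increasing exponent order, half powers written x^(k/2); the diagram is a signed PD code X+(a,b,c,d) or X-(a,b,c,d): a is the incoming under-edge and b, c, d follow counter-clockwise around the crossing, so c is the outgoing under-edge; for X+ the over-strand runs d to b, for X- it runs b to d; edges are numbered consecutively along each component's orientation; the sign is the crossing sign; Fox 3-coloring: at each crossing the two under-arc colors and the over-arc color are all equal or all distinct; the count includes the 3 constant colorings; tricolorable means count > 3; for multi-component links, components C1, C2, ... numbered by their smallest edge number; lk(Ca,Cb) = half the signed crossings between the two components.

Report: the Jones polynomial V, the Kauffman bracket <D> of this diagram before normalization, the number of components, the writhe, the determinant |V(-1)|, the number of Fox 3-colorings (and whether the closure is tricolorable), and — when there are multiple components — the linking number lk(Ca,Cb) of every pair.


V(x) = 1
bracket: -A^-3, w = -1
1 component, writhe -1, over 5 crossings
det 1, colorings 3 of 3^5 — not tricolorable
observation: w = -1 (over 5 crossings) is diagram-only; (-A^3)^(1) removes it from V


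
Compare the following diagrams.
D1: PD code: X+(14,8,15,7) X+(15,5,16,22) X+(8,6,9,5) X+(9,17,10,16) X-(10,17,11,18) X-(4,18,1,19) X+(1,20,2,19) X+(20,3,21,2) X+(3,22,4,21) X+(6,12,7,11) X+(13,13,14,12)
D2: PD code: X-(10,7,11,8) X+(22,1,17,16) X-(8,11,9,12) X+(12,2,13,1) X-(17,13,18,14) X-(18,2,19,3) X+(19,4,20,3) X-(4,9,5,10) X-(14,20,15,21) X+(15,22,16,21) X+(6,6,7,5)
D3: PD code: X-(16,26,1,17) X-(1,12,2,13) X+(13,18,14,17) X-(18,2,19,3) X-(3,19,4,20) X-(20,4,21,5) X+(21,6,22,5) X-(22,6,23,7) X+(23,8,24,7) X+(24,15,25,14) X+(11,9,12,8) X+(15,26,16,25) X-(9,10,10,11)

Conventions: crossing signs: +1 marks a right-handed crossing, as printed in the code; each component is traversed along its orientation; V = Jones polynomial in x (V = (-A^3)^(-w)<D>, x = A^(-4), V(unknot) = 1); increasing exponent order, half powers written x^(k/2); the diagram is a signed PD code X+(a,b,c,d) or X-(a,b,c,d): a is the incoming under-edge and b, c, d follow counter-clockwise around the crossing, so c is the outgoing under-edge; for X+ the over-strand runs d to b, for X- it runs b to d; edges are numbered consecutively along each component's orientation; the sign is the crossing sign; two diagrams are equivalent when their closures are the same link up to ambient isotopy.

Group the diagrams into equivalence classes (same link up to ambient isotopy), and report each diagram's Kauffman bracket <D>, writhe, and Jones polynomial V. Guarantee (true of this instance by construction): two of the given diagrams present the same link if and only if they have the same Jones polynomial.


grouping into links: {D1} | {D2} | {D3}
V(D1) = -x^(3/2) - 2x^(7/2) + x^(9/2) - x^(11/2) + x^(13/2)  (w +7, c 11, <D> = -A^-5 + A^-1 - A^3 + 2A^7 + A^15)
V(D2) = x^(-9/2) - x^(-5/2) - x^(-3/2) - x^(-1/2)  [11 crossings, <D> = A^-1 + A^3 + A^7 - A^15, w = -1]
D3 (bracket A^-9 - A^-5 + 2A^-1 - A^3 + 2A^7 - A^11; 13 crossings at w = -1): V = x^(-7/2) - 2x^(-5/2) + x^(-3/2) - 2x^(-1/2) + x^(1/2) - x^(3/2)
why: V(x) takes 3 values over 3 diagrams, fixing the grouping


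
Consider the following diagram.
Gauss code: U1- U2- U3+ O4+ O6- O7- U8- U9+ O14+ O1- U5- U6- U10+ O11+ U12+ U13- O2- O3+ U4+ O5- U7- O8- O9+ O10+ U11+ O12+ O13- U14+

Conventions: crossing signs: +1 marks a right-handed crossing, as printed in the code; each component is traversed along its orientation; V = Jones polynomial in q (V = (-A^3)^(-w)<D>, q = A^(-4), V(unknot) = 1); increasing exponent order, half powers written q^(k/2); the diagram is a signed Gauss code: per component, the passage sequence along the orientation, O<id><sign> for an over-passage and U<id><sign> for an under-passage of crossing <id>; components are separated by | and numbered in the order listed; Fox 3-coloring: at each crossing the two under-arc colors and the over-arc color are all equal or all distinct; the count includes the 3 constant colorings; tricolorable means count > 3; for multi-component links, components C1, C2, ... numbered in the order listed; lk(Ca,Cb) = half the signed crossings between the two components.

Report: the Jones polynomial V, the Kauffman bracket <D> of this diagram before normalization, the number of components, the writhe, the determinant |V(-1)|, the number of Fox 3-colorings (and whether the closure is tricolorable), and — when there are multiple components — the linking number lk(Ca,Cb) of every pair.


V(q) = 1
bracket: 1, w = 0
1 component, writhe 0, over 14 crossings
det 1, colorings 3 of 3^14 — not tricolorable
observation: w = 0 (over 14 crossings) is diagram-only; (-A^3)^(0) removes it from V


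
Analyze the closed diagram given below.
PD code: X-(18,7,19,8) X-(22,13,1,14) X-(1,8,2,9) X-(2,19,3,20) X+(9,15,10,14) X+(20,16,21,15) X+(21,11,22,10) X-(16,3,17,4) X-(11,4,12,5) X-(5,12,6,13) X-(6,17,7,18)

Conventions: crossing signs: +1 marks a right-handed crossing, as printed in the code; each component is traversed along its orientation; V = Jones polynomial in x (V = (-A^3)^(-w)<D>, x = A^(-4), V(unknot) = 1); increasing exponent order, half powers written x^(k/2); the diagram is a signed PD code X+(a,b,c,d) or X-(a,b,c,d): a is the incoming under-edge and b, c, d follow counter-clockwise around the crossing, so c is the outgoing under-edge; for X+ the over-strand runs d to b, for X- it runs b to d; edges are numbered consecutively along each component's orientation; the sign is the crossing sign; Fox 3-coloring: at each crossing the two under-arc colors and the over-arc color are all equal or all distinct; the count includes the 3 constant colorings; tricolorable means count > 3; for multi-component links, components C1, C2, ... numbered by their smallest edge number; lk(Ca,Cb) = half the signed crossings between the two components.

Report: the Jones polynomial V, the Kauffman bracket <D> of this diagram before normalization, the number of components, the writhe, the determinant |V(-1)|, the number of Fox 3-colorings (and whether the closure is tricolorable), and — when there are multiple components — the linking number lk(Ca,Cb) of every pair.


Jones polynomial: V(x) = -x^-6 + x^-5 - x^-4 + 2x^-3 - x^-2 + x^-1
<D> = -A^-11 + A^-7 - 2A^-3 + A - A^5 + A^9; writhe -5
components 1, writhe -5 (11 crossings)
3-colorings: 3 of 3^11, det 7 — not tricolorable
note: w = -5 (over 11 crossings) is diagram-only; (-A^3)^(5) removes it from V


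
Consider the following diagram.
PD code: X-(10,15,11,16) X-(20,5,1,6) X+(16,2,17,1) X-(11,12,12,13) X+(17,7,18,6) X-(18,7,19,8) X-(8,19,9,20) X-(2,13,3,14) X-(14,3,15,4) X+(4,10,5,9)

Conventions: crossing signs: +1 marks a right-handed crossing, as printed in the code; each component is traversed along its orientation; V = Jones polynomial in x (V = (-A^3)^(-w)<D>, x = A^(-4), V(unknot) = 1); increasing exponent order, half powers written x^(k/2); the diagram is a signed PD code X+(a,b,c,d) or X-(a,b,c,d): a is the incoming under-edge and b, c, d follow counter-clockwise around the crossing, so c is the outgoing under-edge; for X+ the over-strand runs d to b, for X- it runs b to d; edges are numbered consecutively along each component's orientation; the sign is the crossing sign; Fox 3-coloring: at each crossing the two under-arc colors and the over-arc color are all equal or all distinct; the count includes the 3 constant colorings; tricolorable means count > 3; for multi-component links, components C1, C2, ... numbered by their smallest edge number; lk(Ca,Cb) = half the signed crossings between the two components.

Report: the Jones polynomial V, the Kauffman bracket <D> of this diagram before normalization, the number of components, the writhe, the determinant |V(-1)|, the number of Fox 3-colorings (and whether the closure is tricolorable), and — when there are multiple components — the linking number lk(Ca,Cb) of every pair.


V = -x^-6 + 2x^-5 - 3x^-4 + 4x^-3 - 3x^-2 + 3x^-1 - 2 + x
<D> = A^-16 - 2A^-12 + 3A^-8 - 3A^-4 + 4 - 3A^4 + 2A^8 - A^12 (w = -4)
1 component over 10 crossings, w = -4
3 Fox colorings among 3^10, |V(-1)| = 19: not tricolorable
why: det 19 = |V(-1)|; not divisible by 3, so not tricolorable


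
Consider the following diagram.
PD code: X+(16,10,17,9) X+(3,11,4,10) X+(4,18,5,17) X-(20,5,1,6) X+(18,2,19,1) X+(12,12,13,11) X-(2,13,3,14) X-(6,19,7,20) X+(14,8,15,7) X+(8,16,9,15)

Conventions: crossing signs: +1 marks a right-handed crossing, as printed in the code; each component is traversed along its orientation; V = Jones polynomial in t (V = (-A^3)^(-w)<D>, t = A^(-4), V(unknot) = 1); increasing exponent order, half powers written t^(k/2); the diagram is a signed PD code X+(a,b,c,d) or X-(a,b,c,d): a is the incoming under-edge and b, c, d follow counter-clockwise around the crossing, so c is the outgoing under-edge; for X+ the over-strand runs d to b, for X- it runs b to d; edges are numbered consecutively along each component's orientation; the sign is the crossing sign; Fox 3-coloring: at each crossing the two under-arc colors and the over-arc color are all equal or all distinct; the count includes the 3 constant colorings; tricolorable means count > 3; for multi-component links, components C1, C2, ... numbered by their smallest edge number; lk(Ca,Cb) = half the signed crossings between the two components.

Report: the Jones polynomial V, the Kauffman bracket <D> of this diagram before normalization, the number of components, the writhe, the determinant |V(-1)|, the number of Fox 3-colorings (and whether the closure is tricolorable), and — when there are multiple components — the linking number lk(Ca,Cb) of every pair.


V(t) = t^-1 - 1 + 2t - 3t^2 + 3t^3 - 2t^4 + 2t^5 - t^6
bracket: -A^-12 + 2A^-8 - 2A^-4 + 3 - 3A^4 + 2A^8 - A^12 + A^16, w = +4
1 component, writhe +4, over 10 crossings
det 15, colorings 9 of 3^10 — tricolorable
observation: |V(-1)| = 15: so tricolorable, since 3 divides 15


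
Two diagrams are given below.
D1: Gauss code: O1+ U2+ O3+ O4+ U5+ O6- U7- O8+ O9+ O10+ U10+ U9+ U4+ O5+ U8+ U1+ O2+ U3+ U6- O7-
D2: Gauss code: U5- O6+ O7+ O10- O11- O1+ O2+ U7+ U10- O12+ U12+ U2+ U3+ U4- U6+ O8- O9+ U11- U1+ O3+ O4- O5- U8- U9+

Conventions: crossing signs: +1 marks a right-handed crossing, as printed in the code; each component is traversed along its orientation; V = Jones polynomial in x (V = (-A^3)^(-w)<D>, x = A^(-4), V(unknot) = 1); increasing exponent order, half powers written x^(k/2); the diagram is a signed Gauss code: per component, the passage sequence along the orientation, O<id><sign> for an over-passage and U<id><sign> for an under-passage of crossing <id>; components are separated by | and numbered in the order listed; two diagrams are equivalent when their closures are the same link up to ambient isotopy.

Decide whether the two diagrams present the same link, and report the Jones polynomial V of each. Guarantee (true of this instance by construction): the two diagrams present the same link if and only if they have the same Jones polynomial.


same link: no
V(D1) = 2x - 2x^2 + 3x^3 - 3x^4 + 2x^5 - 2x^6 + x^7  [10 crossings, <D> = A^-10 - 2A^-6 + 2A^-2 - 3A^2 + 3A^6 - 2A^10 + 2A^14, w = +6]
V(D2) = 1  (w +2, c 12, <D> = A^6)
note: 2 classes among 2 diagrams; unequal V(x) rules out equality


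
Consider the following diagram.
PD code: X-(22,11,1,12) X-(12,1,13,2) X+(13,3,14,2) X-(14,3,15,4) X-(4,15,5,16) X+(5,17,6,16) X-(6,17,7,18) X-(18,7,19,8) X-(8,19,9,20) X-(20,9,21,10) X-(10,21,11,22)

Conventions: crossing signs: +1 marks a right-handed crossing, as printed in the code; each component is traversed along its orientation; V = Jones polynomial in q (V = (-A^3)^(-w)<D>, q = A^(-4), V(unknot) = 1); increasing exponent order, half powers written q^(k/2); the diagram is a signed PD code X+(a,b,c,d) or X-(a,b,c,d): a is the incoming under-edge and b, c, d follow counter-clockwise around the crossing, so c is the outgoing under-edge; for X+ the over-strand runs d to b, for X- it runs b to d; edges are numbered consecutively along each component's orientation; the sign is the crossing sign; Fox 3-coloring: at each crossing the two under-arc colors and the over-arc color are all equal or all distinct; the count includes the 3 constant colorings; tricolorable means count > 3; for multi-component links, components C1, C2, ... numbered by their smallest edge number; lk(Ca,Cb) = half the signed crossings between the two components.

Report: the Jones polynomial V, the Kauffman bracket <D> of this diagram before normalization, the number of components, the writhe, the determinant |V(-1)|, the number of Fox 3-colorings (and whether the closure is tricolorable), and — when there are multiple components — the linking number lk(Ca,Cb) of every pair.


V(q) = -q^-10 + q^-9 - q^-8 + q^-7 - q^-6 + q^-5 + q^-3
bracket: -A^-9 - A^-1 + A^3 - A^7 + A^11 - A^15 + A^19, w = -7
1 component, writhe -7, over 11 crossings
det 7, colorings 3 of 3^11 — not tricolorable
observation: w = -7 shifts under R1 moves; the (-A^3)^(7) factor cancels that in V
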